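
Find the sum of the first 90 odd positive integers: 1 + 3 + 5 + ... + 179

Sum of first n odd numbers = n²
= 90²
= 8100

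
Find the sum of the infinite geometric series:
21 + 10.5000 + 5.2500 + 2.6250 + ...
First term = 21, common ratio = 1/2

For |r| < 1, S = a / (1 - r)
S = 21 / (1 - (1/2))
S = 21 / (1/2)
S = 42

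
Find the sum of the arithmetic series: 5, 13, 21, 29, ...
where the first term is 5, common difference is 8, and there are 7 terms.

Sₙ = n/2 × (first + last)
Last term = a + (n-1)d = 5 + (7-1)×8 = 53
S_7 = 7/2 × (5 + 53)
S_7 = 7/2 × 58 = 203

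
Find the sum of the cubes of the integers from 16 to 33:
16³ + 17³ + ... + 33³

Use ∑_{k=1}^{n} k³ = [n(n+1)/2]², then subtract the first 15 terms.
∑_{k=1}^{33} k³ = [33×34/2]² = 561² = 314721
∑_{k=1}^{15} k³ = [15×16/2]² = 120² = 14400
∑_{k=16}^{33} k³ = 314721 - 14400 = 300321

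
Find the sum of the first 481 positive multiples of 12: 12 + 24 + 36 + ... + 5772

Factor out 12: = 12(1 + 2 + ... + 481) = 12 × n(n+1)/2
= 12 × 481×482/2
= 12 × 115921
= 1391052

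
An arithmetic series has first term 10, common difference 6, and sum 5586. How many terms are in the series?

Using S = n/2 × [2a + (n-1)d]
5586 = n/2 × [2(10) + (n-1)(6)]
5586 = n/2 × [20 + 6n - 6]
11172 = n × [14 + 6n]
6n² + (14)n - 11172 = 0
Discriminant: Δ = (14)² - 4(6)(-11172) = 196 + 268128 = 268324
√Δ = 518
n = [-(14) + √Δ] / (2·6) = (-14 + 518) / 12 = 504 / 12 = 42
(The negative root is discarded since n must be a positive integer.)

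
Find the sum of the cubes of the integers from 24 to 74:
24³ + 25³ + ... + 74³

Use ∑_{k=1}^{n} k³ = [n(n+1)/2]², then subtract the first 23 terms.
∑_{k=1}^{74} k³ = [74×75/2]² = 2775² = 7700625
∑_{k=1}^{23} k³ = [23×24/2]² = 276² = 76176
∑_{k=24}^{74} k³ = 7700625 - 76176 = 7624449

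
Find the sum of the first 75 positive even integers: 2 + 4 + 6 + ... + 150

Sum of first n even numbers = n(n+1)
= 75×76
= 5700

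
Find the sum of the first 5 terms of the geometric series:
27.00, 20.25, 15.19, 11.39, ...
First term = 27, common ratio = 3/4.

Sₙ = a(1 - rⁿ) / (1 - r)
S_5 = 27(1 - (3/4)^5) / (1 - (3/4))
S_5 = 27(1 - (243/1024)) / (1/4)
S_5 = 21087/256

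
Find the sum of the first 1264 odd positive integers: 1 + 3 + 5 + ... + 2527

Sum of first n odd numbers = n²
= 1264²
= 1597696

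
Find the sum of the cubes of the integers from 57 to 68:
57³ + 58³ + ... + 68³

Use ∑_{k=1}^{n} k³ = [n(n+1)/2]², then subtract the first 56 terms.
∑_{k=1}^{68} k³ = [68×69/2]² = 2346² = 5503716
∑_{k=1}^{56} k³ = [56×57/2]² = 1596² = 2547216
∑_{k=57}^{68} k³ = 5503716 - 2547216 = 2956500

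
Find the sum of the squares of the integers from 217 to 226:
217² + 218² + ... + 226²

Use ∑_{k=1}^{n} k² = n(n+1)(2n+1)/6, then subtract the first 216 terms.
∑_{k=1}^{226} k² = 226×227×453/6 = 3873301
∑_{k=1}^{216} k² = 216×217×433/6 = 3382596
∑_{k=217}^{226} k² = 3873301 - 3382596 = 490705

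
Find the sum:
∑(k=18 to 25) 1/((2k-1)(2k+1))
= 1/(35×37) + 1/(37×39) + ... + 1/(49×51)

Partial fractions: 1/((2k-1)(2k+1)) = (1/2)[1/(2k-1) - 1/(2k+1)]
The series telescopes:
= (1/2)[1/35 - 1/51]
= 8/1785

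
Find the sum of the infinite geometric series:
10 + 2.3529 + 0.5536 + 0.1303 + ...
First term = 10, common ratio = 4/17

For |r| < 1, S = a / (1 - r)
S = 10 / (1 - (4/17))
S = 10 / (13/17)
S = 170/13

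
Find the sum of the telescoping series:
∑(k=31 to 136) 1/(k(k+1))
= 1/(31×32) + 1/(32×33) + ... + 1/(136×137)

Partial fractions: 1/(k(k+1)) = 1/k - 1/(k+1)
The series telescopes:
= (1/31 - 1/32) + (1/32 - 1/33) + ... + (1/136 - 1/137)
= 1/31 - 1/137
= 106/4247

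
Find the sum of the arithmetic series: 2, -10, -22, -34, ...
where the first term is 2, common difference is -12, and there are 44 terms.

Sₙ = n/2 × (first + last)
Last term = a + (n-1)d = 2 + (44-1)×(-12) = -514
S_44 = 44/2 × (2 + (-514))
S_44 = 44/2 × (-512) = -11264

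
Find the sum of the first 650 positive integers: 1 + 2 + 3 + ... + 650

Formula: ∑k = n(n+1)/2
= 650×651/2
= 423150/2
= 211575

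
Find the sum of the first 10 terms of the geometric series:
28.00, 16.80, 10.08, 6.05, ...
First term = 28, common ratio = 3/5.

Sₙ = a(1 - rⁿ) / (1 - r)
S_10 = 28(1 - (3/5)^10) / (1 - (3/5))
S_10 = 28(1 - (59049/9765625)) / (2/5)
S_10 = 135892064/1953125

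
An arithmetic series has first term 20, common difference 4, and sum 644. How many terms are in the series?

Using S = n/2 × [2a + (n-1)d]
644 = n/2 × [2(20) + (n-1)(4)]
644 = n/2 × [40 + 4n - 4]
1288 = n × [36 + 4n]
4n² + (36)n - 1288 = 0
Discriminant: Δ = (36)² - 4(4)(-1288) = 1296 + 20608 = 21904
√Δ = 148
n = [-(36) + √Δ] / (2·4) = (-36 + 148) / 8 = 112 / 8 = 14
(The negative root is discarded since n must be a positive integer.)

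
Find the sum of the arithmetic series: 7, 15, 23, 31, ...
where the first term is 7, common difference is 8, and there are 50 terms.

Sₙ = n/2 × (first + last)
Last term = a + (n-1)d = 7 + (50-1)×8 = 399
S_50 = 50/2 × (7 + 399)
S_50 = 50/2 × 406 = 10150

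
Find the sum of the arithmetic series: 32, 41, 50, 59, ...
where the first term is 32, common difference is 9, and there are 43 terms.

Sₙ = n/2 × (first + last)
Last term = a + (n-1)d = 32 + (43-1)×9 = 410
S_43 = 43/2 × (32 + 410)
S_43 = 43/2 × 442 = 9503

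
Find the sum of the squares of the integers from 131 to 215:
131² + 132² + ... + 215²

Use ∑_{k=1}^{n} k² = n(n+1)(2n+1)/6, then subtract the first 130 terms.
∑_{k=1}^{215} k² = 215×216×431/6 = 3335940
∑_{k=1}^{130} k² = 130×131×261/6 = 740805
∑_{k=131}^{215} k² = 3335940 - 740805 = 2595135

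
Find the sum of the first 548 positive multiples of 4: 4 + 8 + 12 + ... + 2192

Factor out 4: = 4(1 + 2 + ... + 548) = 4 × n(n+1)/2
= 4 × 548×549/2
= 4 × 150426
= 601704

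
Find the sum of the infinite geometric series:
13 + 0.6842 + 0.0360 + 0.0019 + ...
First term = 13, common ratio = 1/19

For |r| < 1, S = a / (1 - r)
S = 13 / (1 - (1/19))
S = 13 / (18/19)
S = 247/18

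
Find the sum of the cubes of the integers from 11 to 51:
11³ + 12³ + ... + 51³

Use ∑_{k=1}^{n} k³ = [n(n+1)/2]², then subtract the first 10 terms.
∑_{k=1}^{51} k³ = [51×52/2]² = 1326² = 1758276
∑_{k=1}^{10} k³ = [10×11/2]² = 55² = 3025
∑_{k=11}^{51} k³ = 1758276 - 3025 = 1755251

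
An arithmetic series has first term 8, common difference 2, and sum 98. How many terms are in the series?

Using S = n/2 × [2a + (n-1)d]
98 = n/2 × [2(8) + (n-1)(2)]
98 = n/2 × [16 + 2n - 2]
196 = n × [14 + 2n]
2n² + (14)n - 196 = 0
Discriminant: Δ = (14)² - 4(2)(-196) = 196 + 1568 = 1764
√Δ = 42
n = [-(14) + √Δ] / (2·2) = (-14 + 42) / 4 = 28 / 4 = 7
(The negative root is discarded since n must be a positive integer.)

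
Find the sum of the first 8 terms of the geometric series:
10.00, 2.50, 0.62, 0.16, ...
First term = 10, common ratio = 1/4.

Sₙ = a(1 - rⁿ) / (1 - r)
S_8 = 10(1 - (1/4)^8) / (1 - (1/4))
S_8 = 10(1 - (1/65536)) / (3/4)
S_8 = 109225/8192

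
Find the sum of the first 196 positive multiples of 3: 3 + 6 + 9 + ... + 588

Factor out 3: = 3(1 + 2 + ... + 196) = 3 × n(n+1)/2
= 3 × 196×197/2
= 3 × 19306
= 57918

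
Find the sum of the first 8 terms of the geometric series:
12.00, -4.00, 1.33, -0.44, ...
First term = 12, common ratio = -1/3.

Sₙ = a(1 - rⁿ) / (1 - r)
S_8 = 12(1 - (-1/3)^8) / (1 - (-1/3))
S_8 = 12(1 - (1/6561)) / (4/3)
S_8 = 6560/729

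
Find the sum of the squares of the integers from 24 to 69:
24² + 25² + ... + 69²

Use ∑_{k=1}^{n} k² = n(n+1)(2n+1)/6, then subtract the first 23 terms.
∑_{k=1}^{69} k² = 69×70×139/6 = 111895
∑_{k=1}^{23} k² = 23×24×47/6 = 4324
∑_{k=24}^{69} k² = 111895 - 4324 = 107571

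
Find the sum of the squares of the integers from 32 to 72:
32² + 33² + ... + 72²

Use ∑_{k=1}^{n} k² = n(n+1)(2n+1)/6, then subtract the first 31 terms.
∑_{k=1}^{72} k² = 72×73×145/6 = 127020
∑_{k=1}^{31} k² = 31×32×63/6 = 10416
∑_{k=32}^{72} k² = 127020 - 10416 = 116604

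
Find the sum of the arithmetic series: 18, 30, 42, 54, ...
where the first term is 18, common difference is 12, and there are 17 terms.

Sₙ = n/2 × (first + last)
Last term = a + (n-1)d = 18 + (17-1)×12 = 210
S_17 = 17/2 × (18 + 210)
S_17 = 17/2 × 228 = 1938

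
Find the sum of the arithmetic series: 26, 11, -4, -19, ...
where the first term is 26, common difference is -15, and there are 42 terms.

Sₙ = n/2 × (first + last)
Last term = a + (n-1)d = 26 + (42-1)×(-15) = -589
S_42 = 42/2 × (26 + (-589))
S_42 = 42/2 × (-563) = -11823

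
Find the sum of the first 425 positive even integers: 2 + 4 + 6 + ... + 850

Sum of first n even numbers = n(n+1)
= 425×426
= 181050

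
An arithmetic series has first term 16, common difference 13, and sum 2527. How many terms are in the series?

Using S = n/2 × [2a + (n-1)d]
2527 = n/2 × [2(16) + (n-1)(13)]
2527 = n/2 × [32 + 13n - 13]
5054 = n × [19 + 13n]
13n² + (19)n - 5054 = 0
Discriminant: Δ = (19)² - 4(13)(-5054) = 361 + 262808 = 263169
√Δ = 513
n = [-(19) + √Δ] / (2·13) = (-19 + 513) / 26 = 494 / 26 = 19
(The negative root is discarded since n must be a positive integer.)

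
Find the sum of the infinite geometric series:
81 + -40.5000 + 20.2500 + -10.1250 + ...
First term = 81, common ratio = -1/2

For |r| < 1, S = a / (1 - r)
S = 81 / (1 - (-1/2))
S = 81 / (3/2)
S = 54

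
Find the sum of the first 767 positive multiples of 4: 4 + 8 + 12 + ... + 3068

Factor out 4: = 4(1 + 2 + ... + 767) = 4 × n(n+1)/2
= 4 × 767×768/2
= 4 × 294528
= 1178112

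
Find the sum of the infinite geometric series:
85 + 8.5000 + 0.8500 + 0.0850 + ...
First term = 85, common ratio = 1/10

For |r| < 1, S = a / (1 - r)
S = 85 / (1 - (1/10))
S = 85 / (9/10)
S = 850/9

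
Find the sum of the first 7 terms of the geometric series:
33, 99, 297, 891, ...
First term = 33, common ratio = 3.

Sₙ = a(1 - rⁿ) / (1 - r)
S_7 = 33(1 - 3^7) / (1 - 3)
S_7 = 33(1 - 2187) / (-2)
S_7 = 36069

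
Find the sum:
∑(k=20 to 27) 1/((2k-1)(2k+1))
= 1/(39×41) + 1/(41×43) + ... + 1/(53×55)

Partial fractions: 1/((2k-1)(2k+1)) = (1/2)[1/(2k-1) - 1/(2k+1)]
The series telescopes:
= (1/2)[1/39 - 1/55]
= 8/2145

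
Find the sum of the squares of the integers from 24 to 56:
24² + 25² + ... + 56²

Use ∑_{k=1}^{n} k² = n(n+1)(2n+1)/6, then subtract the first 23 terms.
∑_{k=1}^{56} k² = 56×57×113/6 = 60116
∑_{k=1}^{23} k² = 23×24×47/6 = 4324
∑_{k=24}^{56} k² = 60116 - 4324 = 55792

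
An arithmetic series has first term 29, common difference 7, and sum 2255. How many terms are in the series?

Using S = n/2 × [2a + (n-1)d]
2255 = n/2 × [2(29) + (n-1)(7)]
2255 = n/2 × [58 + 7n - 7]
4510 = n × [51 + 7n]
7n² + (51)n - 4510 = 0
Discriminant: Δ = (51)² - 4(7)(-4510) = 2601 + 126280 = 128881
√Δ = 359
n = [-(51) + √Δ] / (2·7) = (-51 + 359) / 14 = 308 / 14 = 22
(The negative root is discarded since n must be a positive integer.)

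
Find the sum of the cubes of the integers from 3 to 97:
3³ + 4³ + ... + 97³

Use ∑_{k=1}^{n} k³ = [n(n+1)/2]², then subtract the first 2 terms.
∑_{k=1}^{97} k³ = [97×98/2]² = 4753² = 22591009
∑_{k=1}^{2} k³ = [2×3/2]² = 3² = 9
∑_{k=3}^{97} k³ = 22591009 - 9 = 22591000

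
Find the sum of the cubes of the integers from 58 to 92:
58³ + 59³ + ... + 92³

Use ∑_{k=1}^{n} k³ = [n(n+1)/2]², then subtract the first 57 terms.
∑_{k=1}^{92} k³ = [92×93/2]² = 4278² = 18301284
∑_{k=1}^{57} k³ = [57×58/2]² = 1653² = 2732409
∑_{k=58}^{92} k³ = 18301284 - 2732409 = 15568875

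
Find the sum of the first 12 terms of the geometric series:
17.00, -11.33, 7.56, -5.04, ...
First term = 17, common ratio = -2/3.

Sₙ = a(1 - rⁿ) / (1 - r)
S_12 = 17(1 - (-2/3)^12) / (1 - (-2/3))
S_12 = 17(1 - (4096/531441)) / (5/3)
S_12 = 1792973/177147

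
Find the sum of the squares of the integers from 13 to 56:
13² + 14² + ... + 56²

Use ∑_{k=1}^{n} k² = n(n+1)(2n+1)/6, then subtract the first 12 terms.
∑_{k=1}^{56} k² = 56×57×113/6 = 60116
∑_{k=1}^{12} k² = 12×13×25/6 = 650
∑_{k=13}^{56} k² = 60116 - 650 = 59466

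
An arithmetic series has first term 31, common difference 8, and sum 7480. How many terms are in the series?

Using S = n/2 × [2a + (n-1)d]
7480 = n/2 × [2(31) + (n-1)(8)]
7480 = n/2 × [62 + 8n - 8]
14960 = n × [54 + 8n]
8n² + (54)n - 14960 = 0
Discriminant: Δ = (54)² - 4(8)(-14960) = 2916 + 478720 = 481636
√Δ = 694
n = [-(54) + √Δ] / (2·8) = (-54 + 694) / 16 = 640 / 16 = 40
(The negative root is discarded since n must be a positive integer.)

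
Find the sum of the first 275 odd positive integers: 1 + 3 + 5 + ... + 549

Sum of first n odd numbers = n²
= 275²
= 75625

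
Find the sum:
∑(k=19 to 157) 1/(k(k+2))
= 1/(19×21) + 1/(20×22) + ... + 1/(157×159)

Partial fractions: 1/(k(k+2)) = (1/2)[1/k - 1/(k+2)]
Telescoping leaves the first two and last two terms:
= (1/2)[1/19 + 1/20 - 1/158 - 1/159]
= 429649/9546360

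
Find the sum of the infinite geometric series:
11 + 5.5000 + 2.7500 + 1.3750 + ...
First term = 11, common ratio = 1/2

For |r| < 1, S = a / (1 - r)
S = 11 / (1 - (1/2))
S = 11 / (1/2)
S = 22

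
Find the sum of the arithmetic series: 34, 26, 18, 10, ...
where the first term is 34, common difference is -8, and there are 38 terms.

Sₙ = n/2 × (first + last)
Last term = a + (n-1)d = 34 + (38-1)×(-8) = -262
S_38 = 38/2 × (34 + (-262))
S_38 = 38/2 × (-228) = -4332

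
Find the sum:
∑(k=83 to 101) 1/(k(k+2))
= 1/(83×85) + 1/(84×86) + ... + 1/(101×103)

Partial fractions: 1/(k(k+2)) = (1/2)[1/k - 1/(k+2)]
Telescoping leaves the first two and last two terms:
= (1/2)[1/83 + 1/84 - 1/102 - 1/103]
= 18069/8138648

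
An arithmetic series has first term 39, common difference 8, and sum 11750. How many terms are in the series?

Using S = n/2 × [2a + (n-1)d]
11750 = n/2 × [2(39) + (n-1)(8)]
11750 = n/2 × [78 + 8n - 8]
23500 = n × [70 + 8n]
8n² + (70)n - 23500 = 0
Discriminant: Δ = (70)² - 4(8)(-23500) = 4900 + 752000 = 756900
√Δ = 870
n = [-(70) + √Δ] / (2·8) = (-70 + 870) / 16 = 800 / 16 = 50
(The negative root is discarded since n must be a positive integer.)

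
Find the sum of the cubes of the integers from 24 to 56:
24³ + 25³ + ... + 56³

Use ∑_{k=1}^{n} k³ = [n(n+1)/2]², then subtract the first 23 terms.
∑_{k=1}^{56} k³ = [56×57/2]² = 1596² = 2547216
∑_{k=1}^{23} k³ = [23×24/2]² = 276² = 76176
∑_{k=24}^{56} k³ = 2547216 - 76176 = 2471040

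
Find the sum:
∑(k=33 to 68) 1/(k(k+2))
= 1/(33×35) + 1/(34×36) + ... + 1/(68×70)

Partial fractions: 1/(k(k+2)) = (1/2)[1/k - 1/(k+2)]
Telescoping leaves the first two and last two terms:
= (1/2)[1/33 + 1/34 - 1/69 - 1/70]
= 4657/301070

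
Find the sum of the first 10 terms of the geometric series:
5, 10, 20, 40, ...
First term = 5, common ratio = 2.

Sₙ = a(1 - rⁿ) / (1 - r)
S_10 = 5(1 - 2^10) / (1 - 2)
S_10 = 5(1 - 1024) / (-1)
S_10 = 5115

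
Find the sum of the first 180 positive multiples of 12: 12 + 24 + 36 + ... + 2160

Factor out 12: = 12(1 + 2 + ... + 180) = 12 × n(n+1)/2
= 12 × 180×181/2
= 12 × 16290
= 195480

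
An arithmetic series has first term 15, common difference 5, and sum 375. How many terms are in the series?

Using S = n/2 × [2a + (n-1)d]
375 = n/2 × [2(15) + (n-1)(5)]
375 = n/2 × [30 + 5n - 5]
750 = n × [25 + 5n]
5n² + (25)n - 750 = 0
Discriminant: Δ = (25)² - 4(5)(-750) = 625 + 15000 = 15625
√Δ = 125
n = [-(25) + √Δ] / (2·5) = (-25 + 125) / 10 = 100 / 10 = 10
(The negative root is discarded since n must be a positive integer.)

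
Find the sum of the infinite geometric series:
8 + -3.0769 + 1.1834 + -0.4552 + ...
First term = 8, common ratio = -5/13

For |r| < 1, S = a / (1 - r)
S = 8 / (1 - (-5/13))
S = 8 / (18/13)
S = 52/9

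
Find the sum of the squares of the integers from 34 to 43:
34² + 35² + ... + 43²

Use ∑_{k=1}^{n} k² = n(n+1)(2n+1)/6, then subtract the first 33 terms.
∑_{k=1}^{43} k² = 43×44×87/6 = 27434
∑_{k=1}^{33} k² = 33×34×67/6 = 12529
∑_{k=34}^{43} k² = 27434 - 12529 = 14905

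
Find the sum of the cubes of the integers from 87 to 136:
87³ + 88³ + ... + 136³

Use ∑_{k=1}^{n} k³ = [n(n+1)/2]², then subtract the first 86 terms.
∑_{k=1}^{136} k³ = [136×137/2]² = 9316² = 86787856
∑_{k=1}^{86} k³ = [86×87/2]² = 3741² = 13995081
∑_{k=87}^{136} k³ = 86787856 - 13995081 = 72792775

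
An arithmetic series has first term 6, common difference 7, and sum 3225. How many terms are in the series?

Using S = n/2 × [2a + (n-1)d]
3225 = n/2 × [2(6) + (n-1)(7)]
3225 = n/2 × [12 + 7n - 7]
6450 = n × [5 + 7n]
7n² + (5)n - 6450 = 0
Discriminant: Δ = (5)² - 4(7)(-6450) = 25 + 180600 = 180625
√Δ = 425
n = [-(5) + √Δ] / (2·7) = (-5 + 425) / 14 = 420 / 14 = 30
(The negative root is discarded since n must be a positive integer.)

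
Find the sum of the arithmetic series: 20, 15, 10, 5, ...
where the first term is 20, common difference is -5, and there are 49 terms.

Sₙ = n/2 × (first + last)
Last term = a + (n-1)d = 20 + (49-1)×(-5) = -220
S_49 = 49/2 × (20 + (-220))
S_49 = 49/2 × (-200) = -4900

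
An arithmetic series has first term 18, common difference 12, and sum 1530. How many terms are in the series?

Using S = n/2 × [2a + (n-1)d]
1530 = n/2 × [2(18) + (n-1)(12)]
1530 = n/2 × [36 + 12n - 12]
3060 = n × [24 + 12n]
12n² + (24)n - 3060 = 0
Discriminant: Δ = (24)² - 4(12)(-3060) = 576 + 146880 = 147456
√Δ = 384
n = [-(24) + √Δ] / (2·12) = (-24 + 384) / 24 = 360 / 24 = 15
(The negative root is discarded since n must be a positive integer.)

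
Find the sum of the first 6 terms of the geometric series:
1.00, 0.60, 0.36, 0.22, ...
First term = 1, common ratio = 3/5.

Sₙ = a(1 - rⁿ) / (1 - r)
S_6 = 1(1 - (3/5)^6) / (1 - (3/5))
S_6 = 1(1 - (729/15625)) / (2/5)
S_6 = 7448/3125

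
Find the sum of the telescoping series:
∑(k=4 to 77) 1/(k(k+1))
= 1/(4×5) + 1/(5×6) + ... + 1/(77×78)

Partial fractions: 1/(k(k+1)) = 1/k - 1/(k+1)
The series telescopes:
= (1/4 - 1/5) + (1/5 - 1/6) + ... + (1/77 - 1/78)
= 1/4 - 1/78
= 37/156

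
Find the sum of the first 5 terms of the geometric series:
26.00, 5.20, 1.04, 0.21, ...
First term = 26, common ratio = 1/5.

Sₙ = a(1 - rⁿ) / (1 - r)
S_5 = 26(1 - (1/5)^5) / (1 - (1/5))
S_5 = 26(1 - (1/3125)) / (4/5)
S_5 = 20306/625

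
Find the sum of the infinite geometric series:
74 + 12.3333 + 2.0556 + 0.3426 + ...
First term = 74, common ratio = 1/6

For |r| < 1, S = a / (1 - r)
S = 74 / (1 - (1/6))
S = 74 / (5/6)
S = 444/5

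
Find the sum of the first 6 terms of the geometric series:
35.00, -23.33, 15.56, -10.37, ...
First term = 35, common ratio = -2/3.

Sₙ = a(1 - rⁿ) / (1 - r)
S_6 = 35(1 - (-2/3)^6) / (1 - (-2/3))
S_6 = 35(1 - (64/729)) / (5/3)
S_6 = 4655/243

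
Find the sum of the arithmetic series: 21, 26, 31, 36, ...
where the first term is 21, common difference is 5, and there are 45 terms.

Sₙ = n/2 × (first + last)
Last term = a + (n-1)d = 21 + (45-1)×5 = 241
S_45 = 45/2 × (21 + 241)
S_45 = 45/2 × 262 = 5895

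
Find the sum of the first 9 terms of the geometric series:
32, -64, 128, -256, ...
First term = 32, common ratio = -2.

Sₙ = a(1 - rⁿ) / (1 - r)
S_9 = 32(1 - (-2)^9) / (1 - (-2))
S_9 = 32(1 - (-512)) / (3)
S_9 = 5472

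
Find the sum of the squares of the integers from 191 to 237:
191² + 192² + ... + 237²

Use ∑_{k=1}^{n} k² = n(n+1)(2n+1)/6, then subtract the first 190 terms.
∑_{k=1}^{237} k² = 237×238×475/6 = 4465475
∑_{k=1}^{190} k² = 190×191×381/6 = 2304415
∑_{k=191}^{237} k² = 4465475 - 2304415 = 2161060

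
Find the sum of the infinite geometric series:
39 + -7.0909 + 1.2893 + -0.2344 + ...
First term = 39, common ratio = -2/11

For |r| < 1, S = a / (1 - r)
S = 39 / (1 - (-2/11))
S = 39 / (13/11)
S = 33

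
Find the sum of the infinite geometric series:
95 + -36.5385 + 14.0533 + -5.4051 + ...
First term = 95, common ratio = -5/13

For |r| < 1, S = a / (1 - r)
S = 95 / (1 - (-5/13))
S = 95 / (18/13)
S = 1235/18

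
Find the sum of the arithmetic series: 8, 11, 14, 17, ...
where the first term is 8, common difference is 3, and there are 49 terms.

Sₙ = n/2 × (first + last)
Last term = a + (n-1)d = 8 + (49-1)×3 = 152
S_49 = 49/2 × (8 + 152)
S_49 = 49/2 × 160 = 3920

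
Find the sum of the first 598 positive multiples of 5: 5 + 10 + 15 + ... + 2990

Factor out 5: = 5(1 + 2 + ... + 598) = 5 × n(n+1)/2
= 5 × 598×599/2
= 5 × 179101
= 895505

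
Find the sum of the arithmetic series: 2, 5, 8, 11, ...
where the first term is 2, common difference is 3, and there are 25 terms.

Sₙ = n/2 × (first + last)
Last term = a + (n-1)d = 2 + (25-1)×3 = 74
S_25 = 25/2 × (2 + 74)
S_25 = 25/2 × 76 = 950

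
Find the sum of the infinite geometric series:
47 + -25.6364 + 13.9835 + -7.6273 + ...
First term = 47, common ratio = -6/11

For |r| < 1, S = a / (1 - r)
S = 47 / (1 - (-6/11))
S = 47 / (17/11)
S = 517/17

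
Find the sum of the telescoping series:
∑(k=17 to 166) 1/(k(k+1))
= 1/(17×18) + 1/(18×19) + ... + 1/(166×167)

Partial fractions: 1/(k(k+1)) = 1/k - 1/(k+1)
The series telescopes:
= (1/17 - 1/18) + (1/18 - 1/19) + ... + (1/166 - 1/167)
= 1/17 - 1/167
= 150/2839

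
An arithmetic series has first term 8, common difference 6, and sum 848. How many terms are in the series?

Using S = n/2 × [2a + (n-1)d]
848 = n/2 × [2(8) + (n-1)(6)]
848 = n/2 × [16 + 6n - 6]
1696 = n × [10 + 6n]
6n² + (10)n - 1696 = 0
Discriminant: Δ = (10)² - 4(6)(-1696) = 100 + 40704 = 40804
√Δ = 202
n = [-(10) + √Δ] / (2·6) = (-10 + 202) / 12 = 192 / 12 = 16
(The negative root is discarded since n must be a positive integer.)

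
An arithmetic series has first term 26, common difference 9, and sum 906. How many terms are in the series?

Using S = n/2 × [2a + (n-1)d]
906 = n/2 × [2(26) + (n-1)(9)]
906 = n/2 × [52 + 9n - 9]
1812 = n × [43 + 9n]
9n² + (43)n - 1812 = 0
Discriminant: Δ = (43)² - 4(9)(-1812) = 1849 + 65232 = 67081
√Δ = 259
n = [-(43) + √Δ] / (2·9) = (-43 + 259) / 18 = 216 / 18 = 12
(The negative root is discarded since n must be a positive integer.)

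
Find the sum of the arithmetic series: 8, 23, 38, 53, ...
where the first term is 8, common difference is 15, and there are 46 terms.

Sₙ = n/2 × (first + last)
Last term = a + (n-1)d = 8 + (46-1)×15 = 683
S_46 = 46/2 × (8 + 683)
S_46 = 46/2 × 691 = 15893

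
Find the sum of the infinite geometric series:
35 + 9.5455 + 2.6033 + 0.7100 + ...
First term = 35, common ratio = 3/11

For |r| < 1, S = a / (1 - r)
S = 35 / (1 - (3/11))
S = 35 / (8/11)
S = 385/8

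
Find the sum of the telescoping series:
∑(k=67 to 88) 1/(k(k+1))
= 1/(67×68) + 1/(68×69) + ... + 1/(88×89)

Partial fractions: 1/(k(k+1)) = 1/k - 1/(k+1)
The series telescopes:
= (1/67 - 1/68) + (1/68 - 1/69) + ... + (1/88 - 1/89)
= 1/67 - 1/89
= 22/5963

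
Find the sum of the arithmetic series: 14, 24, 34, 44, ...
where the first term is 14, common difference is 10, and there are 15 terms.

Sₙ = n/2 × (first + last)
Last term = a + (n-1)d = 14 + (15-1)×10 = 154
S_15 = 15/2 × (14 + 154)
S_15 = 15/2 × 168 = 1260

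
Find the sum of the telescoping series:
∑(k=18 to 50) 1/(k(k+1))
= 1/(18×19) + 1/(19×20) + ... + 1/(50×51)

Partial fractions: 1/(k(k+1)) = 1/k - 1/(k+1)
The series telescopes:
= (1/18 - 1/19) + (1/19 - 1/20) + ... + (1/50 - 1/51)
= 1/18 - 1/51
= 11/306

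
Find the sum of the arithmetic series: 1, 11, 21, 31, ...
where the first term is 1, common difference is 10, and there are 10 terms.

Sₙ = n/2 × (first + last)
Last term = a + (n-1)d = 1 + (10-1)×10 = 91
S_10 = 10/2 × (1 + 91)
S_10 = 10/2 × 92 = 460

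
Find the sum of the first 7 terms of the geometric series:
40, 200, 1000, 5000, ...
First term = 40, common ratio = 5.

Sₙ = a(1 - rⁿ) / (1 - r)
S_7 = 40(1 - 5^7) / (1 - 5)
S_7 = 40(1 - 78125) / (-4)
S_7 = 781240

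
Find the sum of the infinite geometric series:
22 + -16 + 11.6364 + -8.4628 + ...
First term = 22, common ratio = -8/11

For |r| < 1, S = a / (1 - r)
S = 22 / (1 - (-8/11))
S = 22 / (19/11)
S = 242/19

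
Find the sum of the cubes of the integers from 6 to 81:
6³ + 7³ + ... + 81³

Use ∑_{k=1}^{n} k³ = [n(n+1)/2]², then subtract the first 5 terms.
∑_{k=1}^{81} k³ = [81×82/2]² = 3321² = 11029041
∑_{k=1}^{5} k³ = [5×6/2]² = 15² = 225
∑_{k=6}^{81} k³ = 11029041 - 225 = 11028816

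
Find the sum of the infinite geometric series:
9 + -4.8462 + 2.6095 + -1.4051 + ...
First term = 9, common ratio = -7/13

For |r| < 1, S = a / (1 - r)
S = 9 / (1 - (-7/13))
S = 9 / (20/13)
S = 117/20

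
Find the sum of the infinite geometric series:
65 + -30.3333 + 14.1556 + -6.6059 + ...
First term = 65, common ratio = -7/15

For |r| < 1, S = a / (1 - r)
S = 65 / (1 - (-7/15))
S = 65 / (22/15)
S = 975/22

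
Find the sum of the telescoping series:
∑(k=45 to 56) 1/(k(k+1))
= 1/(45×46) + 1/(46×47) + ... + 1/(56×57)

Partial fractions: 1/(k(k+1)) = 1/k - 1/(k+1)
The series telescopes:
= (1/45 - 1/46) + (1/46 - 1/47) + ... + (1/56 - 1/57)
= 1/45 - 1/57
= 4/855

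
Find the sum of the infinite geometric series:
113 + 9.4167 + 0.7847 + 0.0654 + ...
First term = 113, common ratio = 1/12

For |r| < 1, S = a / (1 - r)
S = 113 / (1 - (1/12))
S = 113 / (11/12)
S = 1356/11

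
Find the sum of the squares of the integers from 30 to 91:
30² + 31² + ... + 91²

Use ∑_{k=1}^{n} k² = n(n+1)(2n+1)/6, then subtract the first 29 terms.
∑_{k=1}^{91} k² = 91×92×183/6 = 255346
∑_{k=1}^{29} k² = 29×30×59/6 = 8555
∑_{k=30}^{91} k² = 255346 - 8555 = 246791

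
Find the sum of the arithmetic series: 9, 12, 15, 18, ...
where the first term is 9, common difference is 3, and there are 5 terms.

Sₙ = n/2 × (first + last)
Last term = a + (n-1)d = 9 + (5-1)×3 = 21
S_5 = 5/2 × (9 + 21)
S_5 = 5/2 × 30 = 75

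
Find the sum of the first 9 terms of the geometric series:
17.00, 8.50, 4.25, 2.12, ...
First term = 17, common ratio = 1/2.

Sₙ = a(1 - rⁿ) / (1 - r)
S_9 = 17(1 - (1/2)^9) / (1 - (1/2))
S_9 = 17(1 - (1/512)) / (1/2)
S_9 = 8687/256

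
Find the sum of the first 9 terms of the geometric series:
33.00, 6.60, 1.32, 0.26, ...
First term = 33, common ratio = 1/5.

Sₙ = a(1 - rⁿ) / (1 - r)
S_9 = 33(1 - (1/5)^9) / (1 - (1/5))
S_9 = 33(1 - (1/1953125)) / (4/5)
S_9 = 16113273/390625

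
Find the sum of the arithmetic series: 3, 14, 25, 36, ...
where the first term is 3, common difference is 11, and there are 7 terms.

Sₙ = n/2 × (first + last)
Last term = a + (n-1)d = 3 + (7-1)×11 = 69
S_7 = 7/2 × (3 + 69)
S_7 = 7/2 × 72 = 252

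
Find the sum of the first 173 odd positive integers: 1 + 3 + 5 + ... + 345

Sum of first n odd numbers = n²
= 173²
= 29929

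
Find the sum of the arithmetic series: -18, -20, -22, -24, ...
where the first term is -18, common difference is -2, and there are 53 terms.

Sₙ = n/2 × (first + last)
Last term = a + (n-1)d = -18 + (53-1)×(-2) = -122
S_53 = 53/2 × (-18 + (-122))
S_53 = 53/2 × (-140) = -3710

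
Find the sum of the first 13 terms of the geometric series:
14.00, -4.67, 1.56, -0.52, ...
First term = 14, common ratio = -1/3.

Sₙ = a(1 - rⁿ) / (1 - r)
S_13 = 14(1 - (-1/3)^13) / (1 - (-1/3))
S_13 = 14(1 - (-1/1594323)) / (4/3)
S_13 = 5580134/531441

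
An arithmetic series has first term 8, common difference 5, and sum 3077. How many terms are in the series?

Using S = n/2 × [2a + (n-1)d]
3077 = n/2 × [2(8) + (n-1)(5)]
3077 = n/2 × [16 + 5n - 5]
6154 = n × [11 + 5n]
5n² + (11)n - 6154 = 0
Discriminant: Δ = (11)² - 4(5)(-6154) = 121 + 123080 = 123201
√Δ = 351
n = [-(11) + √Δ] / (2·5) = (-11 + 351) / 10 = 340 / 10 = 34
(The negative root is discarded since n must be a positive integer.)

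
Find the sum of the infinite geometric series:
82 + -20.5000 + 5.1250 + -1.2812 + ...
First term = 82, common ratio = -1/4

For |r| < 1, S = a / (1 - r)
S = 82 / (1 - (-1/4))
S = 82 / (5/4)
S = 328/5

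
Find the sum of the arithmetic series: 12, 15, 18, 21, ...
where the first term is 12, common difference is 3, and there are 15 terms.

Sₙ = n/2 × (first + last)
Last term = a + (n-1)d = 12 + (15-1)×3 = 54
S_15 = 15/2 × (12 + 54)
S_15 = 15/2 × 66 = 495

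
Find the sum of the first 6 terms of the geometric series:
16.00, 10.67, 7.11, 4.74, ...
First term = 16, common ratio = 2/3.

Sₙ = a(1 - rⁿ) / (1 - r)
S_6 = 16(1 - (2/3)^6) / (1 - (2/3))
S_6 = 16(1 - (64/729)) / (1/3)
S_6 = 10640/243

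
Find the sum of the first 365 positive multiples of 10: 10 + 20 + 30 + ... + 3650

Factor out 10: = 10(1 + 2 + ... + 365) = 10 × n(n+1)/2
= 10 × 365×366/2
= 10 × 66795
= 667950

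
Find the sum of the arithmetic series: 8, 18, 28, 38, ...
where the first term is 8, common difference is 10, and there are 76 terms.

Sₙ = n/2 × (first + last)
Last term = a + (n-1)d = 8 + (76-1)×10 = 758
S_76 = 76/2 × (8 + 758)
S_76 = 76/2 × 766 = 29108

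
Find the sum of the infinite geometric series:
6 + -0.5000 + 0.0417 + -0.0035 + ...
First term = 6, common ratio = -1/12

For |r| < 1, S = a / (1 - r)
S = 6 / (1 - (-1/12))
S = 6 / (13/12)
S = 72/13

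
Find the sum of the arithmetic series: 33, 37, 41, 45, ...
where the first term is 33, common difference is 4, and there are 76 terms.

Sₙ = n/2 × (first + last)
Last term = a + (n-1)d = 33 + (76-1)×4 = 333
S_76 = 76/2 × (33 + 333)
S_76 = 76/2 × 366 = 13908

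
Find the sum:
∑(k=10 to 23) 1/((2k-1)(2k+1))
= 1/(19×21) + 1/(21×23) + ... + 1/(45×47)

Partial fractions: 1/((2k-1)(2k+1)) = (1/2)[1/(2k-1) - 1/(2k+1)]
The series telescopes:
= (1/2)[1/19 - 1/47]
= 14/893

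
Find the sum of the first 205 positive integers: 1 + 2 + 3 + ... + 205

Formula: ∑k = n(n+1)/2
= 205×206/2
= 42230/2
= 21115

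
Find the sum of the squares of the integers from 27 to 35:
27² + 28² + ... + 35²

Use ∑_{k=1}^{n} k² = n(n+1)(2n+1)/6, then subtract the first 26 terms.
∑_{k=1}^{35} k² = 35×36×71/6 = 14910
∑_{k=1}^{26} k² = 26×27×53/6 = 6201
∑_{k=27}^{35} k² = 14910 - 6201 = 8709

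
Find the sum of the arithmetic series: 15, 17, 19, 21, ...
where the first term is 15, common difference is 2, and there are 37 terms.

Sₙ = n/2 × (first + last)
Last term = a + (n-1)d = 15 + (37-1)×2 = 87
S_37 = 37/2 × (15 + 87)
S_37 = 37/2 × 102 = 1887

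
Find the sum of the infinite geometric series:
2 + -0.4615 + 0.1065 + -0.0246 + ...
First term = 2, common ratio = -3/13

For |r| < 1, S = a / (1 - r)
S = 2 / (1 - (-3/13))
S = 2 / (16/13)
S = 13/8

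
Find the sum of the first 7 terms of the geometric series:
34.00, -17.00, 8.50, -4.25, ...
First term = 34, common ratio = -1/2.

Sₙ = a(1 - rⁿ) / (1 - r)
S_7 = 34(1 - (-1/2)^7) / (1 - (-1/2))
S_7 = 34(1 - (-1/128)) / (3/2)
S_7 = 731/32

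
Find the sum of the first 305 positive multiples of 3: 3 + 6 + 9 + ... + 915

Factor out 3: = 3(1 + 2 + ... + 305) = 3 × n(n+1)/2
= 3 × 305×306/2
= 3 × 46665
= 139995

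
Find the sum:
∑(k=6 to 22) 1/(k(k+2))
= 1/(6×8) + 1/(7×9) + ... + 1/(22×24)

Partial fractions: 1/(k(k+2)) = (1/2)[1/k - 1/(k+2)]
Telescoping leaves the first two and last two terms:
= (1/2)[1/6 + 1/7 - 1/23 - 1/24]
= 289/2576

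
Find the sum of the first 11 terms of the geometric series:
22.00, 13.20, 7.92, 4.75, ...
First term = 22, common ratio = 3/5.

Sₙ = a(1 - rⁿ) / (1 - r)
S_11 = 22(1 - (3/5)^11) / (1 - (3/5))
S_11 = 22(1 - (177147/48828125)) / (2/5)
S_11 = 535160758/9765625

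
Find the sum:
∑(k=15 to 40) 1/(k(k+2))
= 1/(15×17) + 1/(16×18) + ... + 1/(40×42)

Partial fractions: 1/(k(k+2)) = (1/2)[1/k - 1/(k+2)]
Telescoping leaves the first two and last two terms:
= (1/2)[1/15 + 1/16 - 1/41 - 1/42]
= 1859/45920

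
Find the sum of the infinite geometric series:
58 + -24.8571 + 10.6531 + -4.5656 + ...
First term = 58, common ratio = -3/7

For |r| < 1, S = a / (1 - r)
S = 58 / (1 - (-3/7))
S = 58 / (10/7)
S = 203/5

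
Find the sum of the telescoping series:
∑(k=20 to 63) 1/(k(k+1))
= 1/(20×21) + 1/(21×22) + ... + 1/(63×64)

Partial fractions: 1/(k(k+1)) = 1/k - 1/(k+1)
The series telescopes:
= (1/20 - 1/21) + (1/21 - 1/22) + ... + (1/63 - 1/64)
= 1/20 - 1/64
= 11/320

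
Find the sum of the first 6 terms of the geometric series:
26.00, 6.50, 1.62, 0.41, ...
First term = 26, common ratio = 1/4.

Sₙ = a(1 - rⁿ) / (1 - r)
S_6 = 26(1 - (1/4)^6) / (1 - (1/4))
S_6 = 26(1 - (1/4096)) / (3/4)
S_6 = 17745/512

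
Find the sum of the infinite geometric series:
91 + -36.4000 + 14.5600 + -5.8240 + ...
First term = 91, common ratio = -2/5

For |r| < 1, S = a / (1 - r)
S = 91 / (1 - (-2/5))
S = 91 / (7/5)
S = 65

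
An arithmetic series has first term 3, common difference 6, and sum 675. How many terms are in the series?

Using S = n/2 × [2a + (n-1)d]
675 = n/2 × [2(3) + (n-1)(6)]
675 = n/2 × [6 + 6n - 6]
1350 = n × [0 + 6n]
6n² + (0)n - 1350 = 0
Discriminant: Δ = (0)² - 4(6)(-1350) = 0 + 32400 = 32400
√Δ = 180
n = [-(0) + √Δ] / (2·6) = (0 + 180) / 12 = 180 / 12 = 15
(The negative root is discarded since n must be a positive integer.)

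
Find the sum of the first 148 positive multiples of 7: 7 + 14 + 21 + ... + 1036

Factor out 7: = 7(1 + 2 + ... + 148) = 7 × n(n+1)/2
= 7 × 148×149/2
= 7 × 11026
= 77182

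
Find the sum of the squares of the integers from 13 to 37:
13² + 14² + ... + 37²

Use ∑_{k=1}^{n} k² = n(n+1)(2n+1)/6, then subtract the first 12 terms.
∑_{k=1}^{37} k² = 37×38×75/6 = 17575
∑_{k=1}^{12} k² = 12×13×25/6 = 650
∑_{k=13}^{37} k² = 17575 - 650 = 16925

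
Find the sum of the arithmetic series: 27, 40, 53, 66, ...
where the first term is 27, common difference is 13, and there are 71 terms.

Sₙ = n/2 × (first + last)
Last term = a + (n-1)d = 27 + (71-1)×13 = 937
S_71 = 71/2 × (27 + 937)
S_71 = 71/2 × 964 = 34222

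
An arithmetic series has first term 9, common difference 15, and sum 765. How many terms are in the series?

Using S = n/2 × [2a + (n-1)d]
765 = n/2 × [2(9) + (n-1)(15)]
765 = n/2 × [18 + 15n - 15]
1530 = n × [3 + 15n]
15n² + (3)n - 1530 = 0
Discriminant: Δ = (3)² - 4(15)(-1530) = 9 + 91800 = 91809
√Δ = 303
n = [-(3) + √Δ] / (2·15) = (-3 + 303) / 30 = 300 / 30 = 10
(The negative root is discarded since n must be a positive integer.)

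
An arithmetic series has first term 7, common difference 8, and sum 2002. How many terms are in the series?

Using S = n/2 × [2a + (n-1)d]
2002 = n/2 × [2(7) + (n-1)(8)]
2002 = n/2 × [14 + 8n - 8]
4004 = n × [6 + 8n]
8n² + (6)n - 4004 = 0
Discriminant: Δ = (6)² - 4(8)(-4004) = 36 + 128128 = 128164
√Δ = 358
n = [-(6) + √Δ] / (2·8) = (-6 + 358) / 16 = 352 / 16 = 22
(The negative root is discarded since n must be a positive integer.)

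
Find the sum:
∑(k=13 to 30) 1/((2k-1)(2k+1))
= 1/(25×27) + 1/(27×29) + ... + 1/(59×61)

Partial fractions: 1/((2k-1)(2k+1)) = (1/2)[1/(2k-1) - 1/(2k+1)]
The series telescopes:
= (1/2)[1/25 - 1/61]
= 18/1525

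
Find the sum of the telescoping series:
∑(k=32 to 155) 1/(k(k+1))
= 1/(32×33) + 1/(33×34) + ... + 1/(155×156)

Partial fractions: 1/(k(k+1)) = 1/k - 1/(k+1)
The series telescopes:
= (1/32 - 1/33) + (1/33 - 1/34) + ... + (1/155 - 1/156)
= 1/32 - 1/156
= 31/1248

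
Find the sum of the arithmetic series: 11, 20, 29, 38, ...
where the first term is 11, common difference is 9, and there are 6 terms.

Sₙ = n/2 × (first + last)
Last term = a + (n-1)d = 11 + (6-1)×9 = 56
S_6 = 6/2 × (11 + 56)
S_6 = 6/2 × 67 = 201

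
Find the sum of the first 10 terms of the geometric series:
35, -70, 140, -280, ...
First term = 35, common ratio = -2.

Sₙ = a(1 - rⁿ) / (1 - r)
S_10 = 35(1 - (-2)^10) / (1 - (-2))
S_10 = 35(1 - 1024) / (3)
S_10 = -11935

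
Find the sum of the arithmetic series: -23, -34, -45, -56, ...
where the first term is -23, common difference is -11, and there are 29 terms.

Sₙ = n/2 × (first + last)
Last term = a + (n-1)d = -23 + (29-1)×(-11) = -331
S_29 = 29/2 × (-23 + (-331))
S_29 = 29/2 × (-354) = -5133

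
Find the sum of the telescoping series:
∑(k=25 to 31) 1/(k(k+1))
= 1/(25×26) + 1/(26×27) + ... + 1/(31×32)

Partial fractions: 1/(k(k+1)) = 1/k - 1/(k+1)
The series telescopes:
= (1/25 - 1/26) + (1/26 - 1/27) + ... + (1/31 - 1/32)
= 1/25 - 1/32
= 7/800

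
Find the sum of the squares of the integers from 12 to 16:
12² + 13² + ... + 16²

Use ∑_{k=1}^{n} k² = n(n+1)(2n+1)/6, then subtract the first 11 terms.
∑_{k=1}^{16} k² = 16×17×33/6 = 1496
∑_{k=1}^{11} k² = 11×12×23/6 = 506
∑_{k=12}^{16} k² = 1496 - 506 = 990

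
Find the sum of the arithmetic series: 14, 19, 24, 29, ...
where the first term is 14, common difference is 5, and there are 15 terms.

Sₙ = n/2 × (first + last)
Last term = a + (n-1)d = 14 + (15-1)×5 = 84
S_15 = 15/2 × (14 + 84)
S_15 = 15/2 × 98 = 735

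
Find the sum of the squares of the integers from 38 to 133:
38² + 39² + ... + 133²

Use ∑_{k=1}^{n} k² = n(n+1)(2n+1)/6, then subtract the first 37 terms.
∑_{k=1}^{133} k² = 133×134×267/6 = 793079
∑_{k=1}^{37} k² = 37×38×75/6 = 17575
∑_{k=38}^{133} k² = 793079 - 17575 = 775504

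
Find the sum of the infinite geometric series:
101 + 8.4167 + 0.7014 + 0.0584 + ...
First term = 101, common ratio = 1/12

For |r| < 1, S = a / (1 - r)
S = 101 / (1 - (1/12))
S = 101 / (11/12)
S = 1212/11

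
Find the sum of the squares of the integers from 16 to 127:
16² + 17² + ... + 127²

Use ∑_{k=1}^{n} k² = n(n+1)(2n+1)/6, then subtract the first 15 terms.
∑_{k=1}^{127} k² = 127×128×255/6 = 690880
∑_{k=1}^{15} k² = 15×16×31/6 = 1240
∑_{k=16}^{127} k² = 690880 - 1240 = 689640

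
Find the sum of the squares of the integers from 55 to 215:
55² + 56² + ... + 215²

Use ∑_{k=1}^{n} k² = n(n+1)(2n+1)/6, then subtract the first 54 terms.
∑_{k=1}^{215} k² = 215×216×431/6 = 3335940
∑_{k=1}^{54} k² = 54×55×109/6 = 53955
∑_{k=55}^{215} k² = 3335940 - 53955 = 3281985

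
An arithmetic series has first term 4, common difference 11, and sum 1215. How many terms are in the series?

Using S = n/2 × [2a + (n-1)d]
1215 = n/2 × [2(4) + (n-1)(11)]
1215 = n/2 × [8 + 11n - 11]
2430 = n × [-3 + 11n]
11n² + (-3)n - 2430 = 0
Discriminant: Δ = (-3)² - 4(11)(-2430) = 9 + 106920 = 106929
√Δ = 327
n = [-(-3) + √Δ] / (2·11) = (3 + 327) / 22 = 330 / 22 = 15
(The negative root is discarded since n must be a positive integer.)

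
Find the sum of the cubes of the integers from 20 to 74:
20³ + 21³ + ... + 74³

Use ∑_{k=1}^{n} k³ = [n(n+1)/2]², then subtract the first 19 terms.
∑_{k=1}^{74} k³ = [74×75/2]² = 2775² = 7700625
∑_{k=1}^{19} k³ = [19×20/2]² = 190² = 36100
∑_{k=20}^{74} k³ = 7700625 - 36100 = 7664525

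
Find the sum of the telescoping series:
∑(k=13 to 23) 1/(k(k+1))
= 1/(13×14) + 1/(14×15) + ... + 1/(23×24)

Partial fractions: 1/(k(k+1)) = 1/k - 1/(k+1)
The series telescopes:
= (1/13 - 1/14) + (1/14 - 1/15) + ... + (1/23 - 1/24)
= 1/13 - 1/24
= 11/312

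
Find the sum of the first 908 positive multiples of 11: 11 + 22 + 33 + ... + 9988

Factor out 11: = 11(1 + 2 + ... + 908) = 11 × n(n+1)/2
= 11 × 908×909/2
= 11 × 412686
= 4539546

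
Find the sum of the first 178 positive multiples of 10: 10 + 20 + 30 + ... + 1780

Factor out 10: = 10(1 + 2 + ... + 178) = 10 × n(n+1)/2
= 10 × 178×179/2
= 10 × 15931
= 159310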